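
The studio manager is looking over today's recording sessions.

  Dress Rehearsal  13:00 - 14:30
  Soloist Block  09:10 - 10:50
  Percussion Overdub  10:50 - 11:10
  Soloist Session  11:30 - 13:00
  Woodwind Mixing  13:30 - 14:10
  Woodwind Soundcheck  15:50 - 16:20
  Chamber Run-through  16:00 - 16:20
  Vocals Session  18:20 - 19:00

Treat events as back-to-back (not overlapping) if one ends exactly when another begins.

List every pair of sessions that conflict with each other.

Check each pair: they overlap iff neither finishes before the other starts.
Sorted by start: Soloist Block, Percussion Overdub, Soloist Session, Dress Rehearsal, Woodwind Mixing, Woodwind Soundcheck, Chamber Run-through, Vocals Session.
Percussion Overdub starts exactly when Soloist Block ends (back-to-back, no overlap), so Soloist Block has no further overlaps.
Soloist Session starts after Percussion Overdub ends, so Percussion Overdub has no further overlaps.
Dress Rehearsal starts exactly when Soloist Session ends (back-to-back, no overlap), so Soloist Session has no further overlaps.
Woodwind Mixing starts before Dress Rehearsal ends → Dress Rehearsal and Woodwind Mixing overlap.
Woodwind Soundcheck starts after Dress Rehearsal ends, so Dress Rehearsal has no further overlaps.
Woodwind Soundcheck starts after Woodwind Mixing ends, so Woodwind Mixing has no further overlaps.
Chamber Run-through starts before Woodwind Soundcheck ends → Woodwind Soundcheck and Chamber Run-through overlap.
Vocals Session starts after Woodwind Soundcheck ends.
Vocals Session starts after Chamber Run-through ends.

Chamber Run-through & Woodwind Soundcheck, Dress Rehearsal & Woodwind Mixing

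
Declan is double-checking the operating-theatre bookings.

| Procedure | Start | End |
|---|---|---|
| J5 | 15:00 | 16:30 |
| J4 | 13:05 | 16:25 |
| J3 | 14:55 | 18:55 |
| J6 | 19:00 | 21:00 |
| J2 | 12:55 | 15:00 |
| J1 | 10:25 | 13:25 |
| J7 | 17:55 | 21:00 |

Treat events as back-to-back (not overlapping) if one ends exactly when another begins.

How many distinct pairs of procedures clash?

Sorted by start: J1, J2, J4, J3, J5, J7, J6.
J2 starts before J1 ends → J1 and J2 overlap.
J4 starts before J1 ends → J1 and J4 overlap.
J3 starts after J1 ends — done with J1.
J4 starts before J2 ends → J2 and J4 overlap.
J3 starts before J2 ends → J2 and J3 overlap.
J5 starts exactly when J2 ends (back-to-back, no overlap) — done with J2.
J3 starts before J4 ends → J4 and J3 overlap.
J5 starts before J4 ends → J4 and J5 overlap.
J7 starts after J4 ends — done with J4.
J5 starts before J3 ends → J3 and J5 overlap.
J7 starts before J3 ends → J3 and J7 overlap.
J6 starts after J3 ends.
J7 starts after J5 ends — done with J5.
J6 starts before J7 ends → J7 and J6 overlap.
Overlapping pairs: J1 & J2, J1 & J4, J2 & J3, J2 & J4, J3 & J4, J3 & J5, J3 & J7, J4 & J5, J6 & J7 — 9 in total.

9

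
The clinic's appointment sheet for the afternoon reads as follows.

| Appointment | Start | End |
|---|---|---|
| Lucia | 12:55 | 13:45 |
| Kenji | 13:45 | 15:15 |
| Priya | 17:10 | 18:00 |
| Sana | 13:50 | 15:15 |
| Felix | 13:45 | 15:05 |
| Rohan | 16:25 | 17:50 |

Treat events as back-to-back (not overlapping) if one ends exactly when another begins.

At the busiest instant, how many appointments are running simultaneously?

Sort all start/end points and keep a running count:
12:55 start Lucia → 1
13:45 end Lucia → 0
13:45 start Felix → 1
13:45 start Kenji → 2
13:50 start Sana → 3
15:05 end Felix → 2
15:15 end Kenji → 1
15:15 end Sana → 0
16:25 start Rohan → 1
17:10 start Priya → 2
17:50 end Rohan → 1
18:00 end Priya → 0
Peak is 3, at 13:50 (Felix, Kenji, Sana).

3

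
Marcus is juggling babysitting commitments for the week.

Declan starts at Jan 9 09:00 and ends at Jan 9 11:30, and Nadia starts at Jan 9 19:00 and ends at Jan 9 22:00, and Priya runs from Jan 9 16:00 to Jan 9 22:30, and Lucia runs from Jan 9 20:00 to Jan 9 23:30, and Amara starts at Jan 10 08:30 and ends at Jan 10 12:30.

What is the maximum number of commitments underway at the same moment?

3

Sort all start/end points and keep a running count:
Jan 9 09:00 start Declan → 1
Jan 9 11:30 end Declan → 0
Jan 9 16:00 start Priya → 1
Jan 9 19:00 start Nadia → 2
Jan 9 20:00 start Lucia → 3
Jan 9 22:00 end Nadia → 2
Jan 9 22:30 end Priya → 1
Jan 9 23:30 end Lucia → 0
Jan 10 08:30 start Amara → 1
Jan 10 12:30 end Amara → 0
Peak is 3, at Jan 9 20:00 (Lucia, Nadia, Priya).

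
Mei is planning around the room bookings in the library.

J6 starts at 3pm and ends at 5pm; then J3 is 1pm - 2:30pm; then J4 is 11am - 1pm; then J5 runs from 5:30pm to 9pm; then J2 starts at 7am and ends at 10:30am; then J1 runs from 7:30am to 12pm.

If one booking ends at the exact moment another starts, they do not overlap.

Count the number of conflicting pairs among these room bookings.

2

Check each pair: they overlap iff neither finishes before the other starts.
Sorted by start: J2, J1, J4, J3, J6, J5.
J1 starts before J2 ends → J2 and J1 overlap.
J4 starts after J2 ends, so J2 has no further overlaps.
J4 starts before J1 ends → J1 and J4 overlap.
J3 starts after J1 ends, so J1 has no further overlaps.
J3 starts exactly when J4 ends (back-to-back, no overlap), so J4 has no further overlaps.
J6 starts after J3 ends, so J3 has no further overlaps.
J5 starts after J6 ends.
Overlapping pairs: J1 & J2, J1 & J4 — 2 in total.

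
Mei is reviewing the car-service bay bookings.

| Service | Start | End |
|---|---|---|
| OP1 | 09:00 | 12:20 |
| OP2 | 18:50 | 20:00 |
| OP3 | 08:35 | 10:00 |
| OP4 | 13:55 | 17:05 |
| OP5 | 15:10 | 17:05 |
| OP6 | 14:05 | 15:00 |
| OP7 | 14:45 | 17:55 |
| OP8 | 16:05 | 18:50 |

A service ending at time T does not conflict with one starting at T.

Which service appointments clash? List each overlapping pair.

OP1 & OP3, OP4 & OP5, OP4 & OP6, OP4 & OP7, OP4 & OP8, OP5 & OP7, OP5 & OP8, OP6 & OP7, OP7 & OP8

Sorted by start: OP3, OP1, OP4, OP6, OP7, OP5, OP8, OP2.
OP1 starts before OP3 ends → OP3 and OP1 overlap.
OP4 starts after OP3 ends; OP3 is clear from here.
OP4 starts after OP1 ends; OP1 is clear from here.
OP6 starts before OP4 ends → OP4 and OP6 overlap.
OP7 starts before OP4 ends → OP4 and OP7 overlap.
OP5 starts before OP4 ends → OP4 and OP5 overlap.
OP8 starts before OP4 ends → OP4 and OP8 overlap.
OP2 starts after OP4 ends.
OP7 starts before OP6 ends → OP6 and OP7 overlap.
OP5 starts after OP6 ends; OP6 is clear from here.
OP5 starts before OP7 ends → OP7 and OP5 overlap.
OP8 starts before OP7 ends → OP7 and OP8 overlap.
OP2 starts after OP7 ends.
OP8 starts before OP5 ends → OP5 and OP8 overlap.
OP2 starts after OP5 ends.
OP2 starts exactly when OP8 ends (back-to-back, no overlap).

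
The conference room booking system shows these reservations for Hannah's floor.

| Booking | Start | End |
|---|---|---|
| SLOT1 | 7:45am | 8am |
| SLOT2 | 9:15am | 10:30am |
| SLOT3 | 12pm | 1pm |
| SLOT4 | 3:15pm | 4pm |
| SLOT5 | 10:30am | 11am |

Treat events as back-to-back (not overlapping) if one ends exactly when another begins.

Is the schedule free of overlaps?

Yes

Sorted by start: SLOT1, SLOT2, SLOT5, SLOT3, SLOT4.
SLOT2 starts after SLOT1 ends, so SLOT1 has no further overlaps.
SLOT5 starts exactly when SLOT2 ends (back-to-back, no overlap), so SLOT2 has no further overlaps.
SLOT3 starts after SLOT5 ends, so SLOT5 has no further overlaps.
SLOT4 starts after SLOT3 ends.
Every pair is clear; the schedule has no overlaps.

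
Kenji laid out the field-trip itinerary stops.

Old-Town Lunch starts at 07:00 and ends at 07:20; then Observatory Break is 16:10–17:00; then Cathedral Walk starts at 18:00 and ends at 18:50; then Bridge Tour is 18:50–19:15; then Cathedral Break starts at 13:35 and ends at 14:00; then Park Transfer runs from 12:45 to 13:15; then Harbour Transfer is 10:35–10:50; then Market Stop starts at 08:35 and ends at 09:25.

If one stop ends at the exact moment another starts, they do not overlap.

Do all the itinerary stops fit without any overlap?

Sorted by start: Old-Town Lunch, Market Stop, Harbour Transfer, Park Transfer, Cathedral Break, Observatory Break, Cathedral Walk, Bridge Tour.
Market Stop starts after Old-Town Lunch ends — done with Old-Town Lunch.
Harbour Transfer starts after Market Stop ends — done with Market Stop.
Park Transfer starts after Harbour Transfer ends — done with Harbour Transfer.
Cathedral Break starts after Park Transfer ends — done with Park Transfer.
Observatory Break starts after Cathedral Break ends — done with Cathedral Break.
Cathedral Walk starts after Observatory Break ends — done with Observatory Break.
Bridge Tour starts exactly when Cathedral Walk ends (back-to-back, no overlap).
Every pair is clear; the schedule has no overlaps.

Yes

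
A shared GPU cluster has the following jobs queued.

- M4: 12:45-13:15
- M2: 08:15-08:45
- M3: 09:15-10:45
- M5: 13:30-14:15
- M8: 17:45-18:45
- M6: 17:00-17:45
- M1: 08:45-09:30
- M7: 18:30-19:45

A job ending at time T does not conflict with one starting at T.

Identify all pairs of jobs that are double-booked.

M1 & M3, M7 & M8

Check each pair: they overlap iff neither finishes before the other starts.
Sorted by start: M2, M1, M3, M4, M5, M6, M8, M7.
M1 starts exactly when M2 ends (back-to-back, no overlap); M2 is clear from here.
M3 starts before M1 ends → M1 and M3 overlap.
M4 starts after M1 ends; M1 is clear from here.
M4 starts after M3 ends; M3 is clear from here.
M5 starts after M4 ends; M4 is clear from here.
M6 starts after M5 ends; M5 is clear from here.
M8 starts exactly when M6 ends (back-to-back, no overlap); M6 is clear from here.
M7 starts before M8 ends → M8 and M7 overlap.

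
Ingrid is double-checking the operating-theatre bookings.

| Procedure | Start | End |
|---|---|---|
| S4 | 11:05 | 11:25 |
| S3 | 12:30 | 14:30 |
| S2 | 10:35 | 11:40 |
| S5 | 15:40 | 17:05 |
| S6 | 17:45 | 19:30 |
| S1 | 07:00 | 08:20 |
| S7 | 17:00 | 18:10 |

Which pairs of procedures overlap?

Check each pair: they overlap iff neither finishes before the other starts.
Sorted by start: S1, S2, S4, S3, S5, S7, S6.
S2 starts after S1 ends — done with S1.
S4 starts before S2 ends → S2 and S4 overlap.
S3 starts after S2 ends — done with S2.
S3 starts after S4 ends — done with S4.
S5 starts after S3 ends — done with S3.
S7 starts before S5 ends → S5 and S7 overlap.
S6 starts after S5 ends.
S6 starts before S7 ends → S7 and S6 overlap.

S2 & S4, S5 & S7, S6 & S7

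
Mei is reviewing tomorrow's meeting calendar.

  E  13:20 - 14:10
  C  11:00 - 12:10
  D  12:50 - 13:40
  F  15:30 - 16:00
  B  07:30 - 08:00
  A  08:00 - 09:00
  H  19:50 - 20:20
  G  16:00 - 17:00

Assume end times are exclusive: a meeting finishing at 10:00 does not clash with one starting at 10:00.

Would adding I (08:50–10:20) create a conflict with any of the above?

Yes — it overlaps A

B: ends 08:00 at or before I starts 08:50 → clear.
A: starts 08:00 before I ends 10:20, and ends 09:00 after I starts 08:50 → overlap.
C: starts 11:00 at or after I ends 10:20 → clear.
D: starts 12:50 at or after I ends 10:20 → clear.
E: starts 13:20 at or after I ends 10:20 → clear.
F: starts 15:30 at or after I ends 10:20 → clear.
G: starts 16:00 at or after I ends 10:20 → clear.
H: starts 19:50 at or after I ends 10:20 → clear.
I overlaps A.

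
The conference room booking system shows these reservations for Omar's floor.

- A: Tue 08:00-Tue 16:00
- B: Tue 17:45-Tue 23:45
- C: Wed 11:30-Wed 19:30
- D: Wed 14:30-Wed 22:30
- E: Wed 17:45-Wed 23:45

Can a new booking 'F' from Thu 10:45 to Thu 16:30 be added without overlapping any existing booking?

Yes — the slot is free

A: ends Tue 16:00 at or before F starts Thu 10:45 → clear.
B: ends Tue 23:45 at or before F starts Thu 10:45 → clear.
C: ends Wed 19:30 at or before F starts Thu 10:45 → clear.
D: ends Wed 22:30 at or before F starts Thu 10:45 → clear.
E: ends Wed 23:45 at or before F starts Thu 10:45 → clear.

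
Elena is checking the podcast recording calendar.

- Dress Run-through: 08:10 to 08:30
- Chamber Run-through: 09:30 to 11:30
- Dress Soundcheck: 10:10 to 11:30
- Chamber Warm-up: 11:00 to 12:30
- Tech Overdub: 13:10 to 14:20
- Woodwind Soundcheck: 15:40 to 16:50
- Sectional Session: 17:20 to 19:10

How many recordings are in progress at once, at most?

3

Sweep the timeline, counting +1 at each start and −1 at each end (ends before starts at a tie):
08:10 start Dress Run-through → 1
08:30 end Dress Run-through → 0
09:30 start Chamber Run-through → 1
10:10 start Dress Soundcheck → 2
11:00 start Chamber Warm-up → 3
11:30 end Chamber Run-through → 2
11:30 end Dress Soundcheck → 1
12:30 end Chamber Warm-up → 0
13:10 start Tech Overdub → 1
14:20 end Tech Overdub → 0
15:40 start Woodwind Soundcheck → 1
16:50 end Woodwind Soundcheck → 0
17:20 start Sectional Session → 1
19:10 end Sectional Session → 0
Peak is 3, at 11:00 (Chamber Run-through, Chamber Warm-up, Dress Soundcheck).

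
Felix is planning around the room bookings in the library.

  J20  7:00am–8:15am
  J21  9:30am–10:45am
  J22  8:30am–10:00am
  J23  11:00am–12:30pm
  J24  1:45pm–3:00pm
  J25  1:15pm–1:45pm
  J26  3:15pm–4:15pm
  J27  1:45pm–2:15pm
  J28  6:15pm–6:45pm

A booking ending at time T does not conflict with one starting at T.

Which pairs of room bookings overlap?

Sorted by start: J20, J22, J21, J23, J25, J24, J27, J26, J28.
J22 starts after J20 ends, so J20 has no further overlaps.
J21 starts before J22 ends → J22 and J21 overlap.
J23 starts after J22 ends, so J22 has no further overlaps.
J23 starts after J21 ends, so J21 has no further overlaps.
J25 starts after J23 ends, so J23 has no further overlaps.
J24 starts exactly when J25 ends (back-to-back, no overlap), so J25 has no further overlaps.
J27 starts before J24 ends → J24 and J27 overlap.
J26 starts after J24 ends, so J24 has no further overlaps.
J26 starts after J27 ends, so J27 has no further overlaps.
J28 starts after J26 ends.

J21 & J22, J24 & J27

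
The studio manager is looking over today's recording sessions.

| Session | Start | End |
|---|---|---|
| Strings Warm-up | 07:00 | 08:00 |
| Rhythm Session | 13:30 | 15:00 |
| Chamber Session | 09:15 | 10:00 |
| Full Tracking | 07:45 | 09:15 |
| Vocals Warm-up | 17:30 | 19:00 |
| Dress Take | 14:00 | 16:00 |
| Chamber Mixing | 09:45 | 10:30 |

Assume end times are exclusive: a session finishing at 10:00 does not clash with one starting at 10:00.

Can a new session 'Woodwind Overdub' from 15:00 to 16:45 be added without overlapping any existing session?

Strings Warm-up: ends 08:00 at or before Woodwind Overdub starts 15:00 → clear.
Full Tracking: ends 09:15 at or before Woodwind Overdub starts 15:00 → clear.
Chamber Session: ends 10:00 at or before Woodwind Overdub starts 15:00 → clear.
Chamber Mixing: ends 10:30 at or before Woodwind Overdub starts 15:00 → clear.
Rhythm Session: ends 15:00 at or before Woodwind Overdub starts 15:00 → clear.
Dress Take: starts 14:00 before Woodwind Overdub ends 16:45, and ends 16:00 after Woodwind Overdub starts 15:00 → overlap.
Vocals Warm-up: starts 17:30 at or after Woodwind Overdub ends 16:45 → clear.
Woodwind Overdub overlaps Dress Take.

No — it overlaps Dress Take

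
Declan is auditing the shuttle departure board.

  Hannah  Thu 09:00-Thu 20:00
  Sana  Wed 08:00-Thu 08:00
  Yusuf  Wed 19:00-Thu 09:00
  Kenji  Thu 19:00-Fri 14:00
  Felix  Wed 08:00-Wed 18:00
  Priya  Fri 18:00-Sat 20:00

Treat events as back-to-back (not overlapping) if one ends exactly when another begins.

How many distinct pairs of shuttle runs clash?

Sorted by start: Sana, Felix, Yusuf, Hannah, Kenji, Priya.
Felix starts before Sana ends → Sana and Felix overlap.
Yusuf starts before Sana ends → Sana and Yusuf overlap.
Hannah starts after Sana ends, so Sana has no further overlaps.
Yusuf starts after Felix ends, so Felix has no further overlaps.
Hannah starts exactly when Yusuf ends (back-to-back, no overlap), so Yusuf has no further overlaps.
Kenji starts before Hannah ends → Hannah and Kenji overlap.
Priya starts after Hannah ends.
Priya starts after Kenji ends.
Overlapping pairs: Felix & Sana, Hannah & Kenji, Sana & Yusuf — 3 in total.

3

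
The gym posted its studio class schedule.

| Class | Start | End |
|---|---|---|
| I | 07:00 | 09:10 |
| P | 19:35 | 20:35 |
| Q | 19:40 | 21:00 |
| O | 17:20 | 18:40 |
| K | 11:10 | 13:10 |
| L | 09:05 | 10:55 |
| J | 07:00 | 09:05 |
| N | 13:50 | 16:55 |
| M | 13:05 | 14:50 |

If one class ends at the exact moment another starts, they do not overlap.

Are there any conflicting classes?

Check each pair: they overlap iff neither finishes before the other starts.
Sorted by start: I, J, L, K, M, N, O, P, Q.
J starts before I ends → I and J overlap.
That's a conflict, so the schedule is not conflict-free.

Yes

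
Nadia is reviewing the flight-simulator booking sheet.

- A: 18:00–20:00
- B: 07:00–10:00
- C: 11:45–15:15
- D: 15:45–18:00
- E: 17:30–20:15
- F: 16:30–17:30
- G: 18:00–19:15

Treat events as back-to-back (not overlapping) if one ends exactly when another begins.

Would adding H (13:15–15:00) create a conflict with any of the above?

B: ends 10:00 at or before H starts 13:15 → clear.
C: starts 11:45 before H ends 15:00, and ends 15:15 after H starts 13:15 → overlap.
D: starts 15:45 at or after H ends 15:00 → clear.
F: starts 16:30 at or after H ends 15:00 → clear.
E: starts 17:30 at or after H ends 15:00 → clear.
A: starts 18:00 at or after H ends 15:00 → clear.
G: starts 18:00 at or after H ends 15:00 → clear.
H overlaps C.

Yes — it overlaps C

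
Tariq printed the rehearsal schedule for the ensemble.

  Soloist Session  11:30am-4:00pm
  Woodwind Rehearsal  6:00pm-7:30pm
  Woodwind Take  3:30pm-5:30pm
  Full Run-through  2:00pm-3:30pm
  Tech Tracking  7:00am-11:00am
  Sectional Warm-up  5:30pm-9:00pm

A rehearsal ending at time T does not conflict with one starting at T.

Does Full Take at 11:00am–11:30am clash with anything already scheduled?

No — it doesn't clash with anything

Tech Tracking: ends 11:00am at or before Full Take starts 11:00am → clear.
Soloist Session: starts 11:30am at or after Full Take ends 11:30am → clear.
Full Run-through: starts 2:00pm at or after Full Take ends 11:30am → clear.
Woodwind Take: starts 3:30pm at or after Full Take ends 11:30am → clear.
Sectional Warm-up: starts 5:30pm at or after Full Take ends 11:30am → clear.
Woodwind Rehearsal: starts 6:00pm at or after Full Take ends 11:30am → clear.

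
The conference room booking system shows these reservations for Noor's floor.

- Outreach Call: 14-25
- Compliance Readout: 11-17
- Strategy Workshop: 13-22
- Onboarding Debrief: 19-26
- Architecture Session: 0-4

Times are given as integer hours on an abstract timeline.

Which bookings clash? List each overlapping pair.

Compliance Readout & Outreach Call, Compliance Readout & Strategy Workshop, Onboarding Debrief & Outreach Call, Onboarding Debrief & Strategy Workshop, Outreach Call & Strategy Workshop

Sorted by start: Architecture Session, Compliance Readout, Strategy Workshop, Outreach Call, Onboarding Debrief.
Compliance Readout starts after Architecture Session ends, so Architecture Session has no further overlaps.
Strategy Workshop starts before Compliance Readout ends → Compliance Readout and Strategy Workshop overlap.
Outreach Call starts before Compliance Readout ends → Compliance Readout and Outreach Call overlap.
Onboarding Debrief starts after Compliance Readout ends.
Outreach Call starts before Strategy Workshop ends → Strategy Workshop and Outreach Call overlap.
Onboarding Debrief starts before Strategy Workshop ends → Strategy Workshop and Onboarding Debrief overlap.
Onboarding Debrief starts before Outreach Call ends → Outreach Call and Onboarding Debrief overlap.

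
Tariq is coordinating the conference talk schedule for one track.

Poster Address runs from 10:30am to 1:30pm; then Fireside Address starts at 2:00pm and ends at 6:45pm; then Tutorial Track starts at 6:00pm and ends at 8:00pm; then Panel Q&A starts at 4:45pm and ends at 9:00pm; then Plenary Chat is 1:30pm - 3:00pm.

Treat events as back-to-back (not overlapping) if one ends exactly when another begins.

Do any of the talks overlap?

Yes

Two intervals overlap when each starts before the other ends.
Sorted by start: Poster Address, Plenary Chat, Fireside Address, Panel Q&A, Tutorial Track.
Plenary Chat starts exactly when Poster Address ends (back-to-back, no overlap), so nothing later overlaps Poster Address either.
Fireside Address starts before Plenary Chat ends → Plenary Chat and Fireside Address overlap.
That's a conflict, so the schedule is not conflict-free.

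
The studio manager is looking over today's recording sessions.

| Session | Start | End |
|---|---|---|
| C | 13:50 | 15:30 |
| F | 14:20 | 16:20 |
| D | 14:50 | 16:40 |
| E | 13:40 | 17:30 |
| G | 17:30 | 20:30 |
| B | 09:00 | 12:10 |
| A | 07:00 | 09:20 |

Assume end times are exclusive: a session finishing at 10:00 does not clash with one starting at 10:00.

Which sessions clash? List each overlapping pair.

Sorted by start: A, B, E, C, F, D, G.
B starts before A ends → A and B overlap.
E starts after A ends — done with A.
E starts after B ends — done with B.
C starts before E ends → E and C overlap.
F starts before E ends → E and F overlap.
D starts before E ends → E and D overlap.
G starts exactly when E ends (back-to-back, no overlap).
F starts before C ends → C and F overlap.
D starts before C ends → C and D overlap.
G starts after C ends.
D starts before F ends → F and D overlap.
G starts after F ends.
G starts after D ends.

A & B, C & D, C & E, C & F, D & E, D & F, E & F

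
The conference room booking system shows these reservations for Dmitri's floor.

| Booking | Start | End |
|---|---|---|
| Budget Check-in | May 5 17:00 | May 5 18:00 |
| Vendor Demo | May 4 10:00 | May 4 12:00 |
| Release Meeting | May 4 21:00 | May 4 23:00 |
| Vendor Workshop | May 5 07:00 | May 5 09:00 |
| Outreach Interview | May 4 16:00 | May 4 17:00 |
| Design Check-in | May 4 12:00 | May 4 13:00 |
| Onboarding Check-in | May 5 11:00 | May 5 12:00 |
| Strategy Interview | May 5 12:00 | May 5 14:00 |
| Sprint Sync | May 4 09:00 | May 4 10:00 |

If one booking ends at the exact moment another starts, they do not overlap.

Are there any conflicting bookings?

Sorted by start: Sprint Sync, Vendor Demo, Design Check-in, Outreach Interview, Release Meeting, Vendor Workshop, Onboarding Check-in, Strategy Interview, Budget Check-in.
Vendor Demo starts exactly when Sprint Sync ends (back-to-back, no overlap) — done with Sprint Sync.
Design Check-in starts exactly when Vendor Demo ends (back-to-back, no overlap) — done with Vendor Demo.
Outreach Interview starts after Design Check-in ends — done with Design Check-in.
Release Meeting starts after Outreach Interview ends — done with Outreach Interview.
Vendor Workshop starts after Release Meeting ends — done with Release Meeting.
Onboarding Check-in starts after Vendor Workshop ends — done with Vendor Workshop.
Strategy Interview starts exactly when Onboarding Check-in ends (back-to-back, no overlap) — done with Onboarding Check-in.
Budget Check-in starts after Strategy Interview ends.
Every pair is clear; the schedule has no overlaps.

No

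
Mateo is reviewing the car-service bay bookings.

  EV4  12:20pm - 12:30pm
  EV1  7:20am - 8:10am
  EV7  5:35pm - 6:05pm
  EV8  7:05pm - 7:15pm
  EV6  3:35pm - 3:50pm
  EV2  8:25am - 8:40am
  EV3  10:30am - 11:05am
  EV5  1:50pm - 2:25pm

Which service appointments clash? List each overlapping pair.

none

Two intervals overlap when each starts before the other ends.
Sorted by start: EV1, EV2, EV3, EV4, EV5, EV6, EV7, EV8.
EV2 starts after EV1 ends, so nothing later overlaps EV1 either.
EV3 starts after EV2 ends, so nothing later overlaps EV2 either.
EV4 starts after EV3 ends, so nothing later overlaps EV3 either.
EV5 starts after EV4 ends, so nothing later overlaps EV4 either.
EV6 starts after EV5 ends, so nothing later overlaps EV5 either.
EV7 starts after EV6 ends, so nothing later overlaps EV6 either.
EV8 starts after EV7 ends.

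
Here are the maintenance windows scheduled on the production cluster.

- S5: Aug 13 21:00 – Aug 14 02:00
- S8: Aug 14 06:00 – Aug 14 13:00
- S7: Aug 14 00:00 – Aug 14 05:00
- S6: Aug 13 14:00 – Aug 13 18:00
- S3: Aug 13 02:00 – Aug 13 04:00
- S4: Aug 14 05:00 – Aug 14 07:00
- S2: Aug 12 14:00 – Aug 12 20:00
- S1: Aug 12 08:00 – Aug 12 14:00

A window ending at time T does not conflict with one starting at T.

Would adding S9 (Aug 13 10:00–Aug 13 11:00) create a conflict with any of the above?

No — it doesn't clash with anything

S1: ends Aug 12 14:00 at or before S9 starts Aug 13 10:00 → clear.
S2: ends Aug 12 20:00 at or before S9 starts Aug 13 10:00 → clear.
S3: ends Aug 13 04:00 at or before S9 starts Aug 13 10:00 → clear.
S6: starts Aug 13 14:00 at or after S9 ends Aug 13 11:00 → clear.
S5: starts Aug 13 21:00 at or after S9 ends Aug 13 11:00 → clear.
S7: starts Aug 14 00:00 at or after S9 ends Aug 13 11:00 → clear.
S4: starts Aug 14 05:00 at or after S9 ends Aug 13 11:00 → clear.
S8: starts Aug 14 06:00 at or after S9 ends Aug 13 11:00 → clear.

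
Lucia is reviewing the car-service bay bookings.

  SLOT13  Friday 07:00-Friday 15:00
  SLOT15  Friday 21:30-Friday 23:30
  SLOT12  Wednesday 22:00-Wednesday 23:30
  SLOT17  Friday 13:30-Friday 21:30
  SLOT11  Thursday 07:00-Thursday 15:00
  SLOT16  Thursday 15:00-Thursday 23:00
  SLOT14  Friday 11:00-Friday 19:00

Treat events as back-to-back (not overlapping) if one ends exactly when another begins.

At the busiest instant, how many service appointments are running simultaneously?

Sort all start/end points and keep a running count:
Wednesday 22:00 start SLOT12 → 1
Wednesday 23:30 end SLOT12 → 0
Thursday 07:00 start SLOT11 → 1
Thursday 15:00 end SLOT11 → 0
Thursday 15:00 start SLOT16 → 1
Thursday 23:00 end SLOT16 → 0
Friday 07:00 start SLOT13 → 1
Friday 11:00 start SLOT14 → 2
Friday 13:30 start SLOT17 → 3
Friday 15:00 end SLOT13 → 2
Friday 19:00 end SLOT14 → 1
Friday 21:30 end SLOT17 → 0
Friday 21:30 start SLOT15 → 1
Friday 23:30 end SLOT15 → 0
Peak is 3, at Friday 13:30 (SLOT13, SLOT14, SLOT17).

3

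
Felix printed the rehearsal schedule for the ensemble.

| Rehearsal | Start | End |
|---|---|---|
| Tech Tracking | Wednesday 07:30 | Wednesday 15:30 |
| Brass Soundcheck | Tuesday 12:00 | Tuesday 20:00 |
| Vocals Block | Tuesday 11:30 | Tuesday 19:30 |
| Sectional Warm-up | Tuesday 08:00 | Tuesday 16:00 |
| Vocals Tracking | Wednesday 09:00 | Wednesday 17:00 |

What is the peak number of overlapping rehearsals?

Walk through starts and ends in time order (an end at T is processed before a start at T):
Tuesday 08:00 start Sectional Warm-up → 1
Tuesday 11:30 start Vocals Block → 2
Tuesday 12:00 start Brass Soundcheck → 3
Tuesday 16:00 end Sectional Warm-up → 2
Tuesday 19:30 end Vocals Block → 1
Tuesday 20:00 end Brass Soundcheck → 0
Wednesday 07:30 start Tech Tracking → 1
Wednesday 09:00 start Vocals Tracking → 2
Wednesday 15:30 end Tech Tracking → 1
Wednesday 17:00 end Vocals Tracking → 0
Peak is 3, at Tuesday 12:00 (Brass Soundcheck, Sectional Warm-up, Vocals Block).

3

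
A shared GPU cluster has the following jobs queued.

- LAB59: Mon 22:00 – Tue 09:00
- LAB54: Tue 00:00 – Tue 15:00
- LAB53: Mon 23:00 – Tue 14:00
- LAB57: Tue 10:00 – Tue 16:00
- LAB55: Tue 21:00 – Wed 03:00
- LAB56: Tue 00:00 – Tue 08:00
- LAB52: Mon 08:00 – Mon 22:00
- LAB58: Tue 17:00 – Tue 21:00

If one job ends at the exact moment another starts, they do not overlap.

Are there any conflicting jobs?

Two intervals overlap when each starts before the other ends.
Sorted by start: LAB52, LAB59, LAB53, LAB54, LAB56, LAB57, LAB58, LAB55.
LAB59 starts exactly when LAB52 ends (back-to-back, no overlap); LAB52 is clear from here.
LAB53 starts before LAB59 ends → LAB59 and LAB53 overlap.
That's a conflict, so the schedule is not conflict-free.

Yes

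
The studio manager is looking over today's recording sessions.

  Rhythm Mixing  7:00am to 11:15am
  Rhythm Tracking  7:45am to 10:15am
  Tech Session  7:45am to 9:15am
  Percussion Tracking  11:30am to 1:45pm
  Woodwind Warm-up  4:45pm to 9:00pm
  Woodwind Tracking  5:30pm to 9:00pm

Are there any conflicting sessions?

Check each pair: they overlap iff neither finishes before the other starts.
Sorted by start: Rhythm Mixing, Rhythm Tracking, Tech Session, Percussion Tracking, Woodwind Warm-up, Woodwind Tracking.
Rhythm Tracking starts before Rhythm Mixing ends → Rhythm Mixing and Rhythm Tracking overlap.
That's a conflict, so the schedule is not conflict-free.

Yes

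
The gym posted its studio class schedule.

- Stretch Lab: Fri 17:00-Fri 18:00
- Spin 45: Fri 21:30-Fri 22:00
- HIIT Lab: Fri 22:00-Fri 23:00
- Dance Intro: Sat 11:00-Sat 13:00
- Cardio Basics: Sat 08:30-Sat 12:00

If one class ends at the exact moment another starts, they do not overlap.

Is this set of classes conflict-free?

No

Sorted by start: Stretch Lab, Spin 45, HIIT Lab, Cardio Basics, Dance Intro.
Spin 45 starts after Stretch Lab ends; Stretch Lab is clear from here.
HIIT Lab starts exactly when Spin 45 ends (back-to-back, no overlap); Spin 45 is clear from here.
Cardio Basics starts after HIIT Lab ends; HIIT Lab is clear from here.
Dance Intro starts before Cardio Basics ends → Cardio Basics and Dance Intro overlap.
That's a conflict, so the schedule is not conflict-free.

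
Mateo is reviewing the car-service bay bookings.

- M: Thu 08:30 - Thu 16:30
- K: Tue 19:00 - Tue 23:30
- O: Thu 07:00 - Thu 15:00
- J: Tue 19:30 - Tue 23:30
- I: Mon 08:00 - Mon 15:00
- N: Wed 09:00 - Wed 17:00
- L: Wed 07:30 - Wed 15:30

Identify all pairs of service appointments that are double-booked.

J & K, L & N, M & O

Sorted by start: I, K, J, L, N, O, M.
K starts after I ends, so nothing later overlaps I either.
J starts before K ends → K and J overlap.
L starts after K ends, so nothing later overlaps K either.
L starts after J ends, so nothing later overlaps J either.
N starts before L ends → L and N overlap.
O starts after L ends, so nothing later overlaps L either.
O starts after N ends, so nothing later overlaps N either.
M starts before O ends → O and M overlap.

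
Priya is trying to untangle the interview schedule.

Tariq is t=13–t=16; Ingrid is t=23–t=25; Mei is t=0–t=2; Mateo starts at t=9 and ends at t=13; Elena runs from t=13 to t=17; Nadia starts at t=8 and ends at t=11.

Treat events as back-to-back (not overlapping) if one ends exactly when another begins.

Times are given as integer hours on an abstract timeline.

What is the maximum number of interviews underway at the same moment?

2

Walk through starts and ends in time order (an end at T is processed before a start at T):
t=0 start Mei → 1
t=2 end Mei → 0
t=8 start Nadia → 1
t=9 start Mateo → 2
t=11 end Nadia → 1
t=13 end Mateo → 0
t=13 start Elena → 1
t=13 start Tariq → 2
t=16 end Tariq → 1
t=17 end Elena → 0
t=23 start Ingrid → 1
t=25 end Ingrid → 0
Peak is 2, at t=9 (Mateo, Nadia).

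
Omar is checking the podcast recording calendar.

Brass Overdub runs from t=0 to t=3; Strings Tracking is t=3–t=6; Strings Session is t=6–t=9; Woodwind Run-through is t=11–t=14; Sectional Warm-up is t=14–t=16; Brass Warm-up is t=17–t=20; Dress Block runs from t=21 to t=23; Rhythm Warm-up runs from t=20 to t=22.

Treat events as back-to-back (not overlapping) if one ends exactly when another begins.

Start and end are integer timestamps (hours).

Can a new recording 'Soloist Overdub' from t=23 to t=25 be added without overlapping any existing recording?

Brass Overdub: ends t=3 at or before Soloist Overdub starts t=23 → clear.
Strings Tracking: ends t=6 at or before Soloist Overdub starts t=23 → clear.
Strings Session: ends t=9 at or before Soloist Overdub starts t=23 → clear.
Woodwind Run-through: ends t=14 at or before Soloist Overdub starts t=23 → clear.
Sectional Warm-up: ends t=16 at or before Soloist Overdub starts t=23 → clear.
Brass Warm-up: ends t=20 at or before Soloist Overdub starts t=23 → clear.
Rhythm Warm-up: ends t=22 at or before Soloist Overdub starts t=23 → clear.
Dress Block: ends t=23 at or before Soloist Overdub starts t=23 → clear.

Yes — the slot is free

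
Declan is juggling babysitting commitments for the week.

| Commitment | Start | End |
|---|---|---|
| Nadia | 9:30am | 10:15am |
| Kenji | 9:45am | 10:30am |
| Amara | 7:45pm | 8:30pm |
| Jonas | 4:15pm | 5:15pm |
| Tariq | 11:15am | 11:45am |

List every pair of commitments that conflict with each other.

Sorted by start: Nadia, Kenji, Tariq, Jonas, Amara.
Kenji starts before Nadia ends → Nadia and Kenji overlap.
Tariq starts after Nadia ends, so nothing later overlaps Nadia either.
Tariq starts after Kenji ends, so nothing later overlaps Kenji either.
Jonas starts after Tariq ends, so nothing later overlaps Tariq either.
Amara starts after Jonas ends.

Kenji & Nadia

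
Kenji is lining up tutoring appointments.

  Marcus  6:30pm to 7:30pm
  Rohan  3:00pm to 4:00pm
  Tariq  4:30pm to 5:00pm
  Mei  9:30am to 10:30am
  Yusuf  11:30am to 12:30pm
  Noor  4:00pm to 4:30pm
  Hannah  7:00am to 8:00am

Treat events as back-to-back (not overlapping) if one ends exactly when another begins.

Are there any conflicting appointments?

No

Sorted by start: Hannah, Mei, Yusuf, Rohan, Noor, Tariq, Marcus.
Mei starts after Hannah ends, so Hannah has no further overlaps.
Yusuf starts after Mei ends, so Mei has no further overlaps.
Rohan starts after Yusuf ends, so Yusuf has no further overlaps.
Noor starts exactly when Rohan ends (back-to-back, no overlap), so Rohan has no further overlaps.
Tariq starts exactly when Noor ends (back-to-back, no overlap), so Noor has no further overlaps.
Marcus starts after Tariq ends.
Every pair is clear; the schedule has no overlaps.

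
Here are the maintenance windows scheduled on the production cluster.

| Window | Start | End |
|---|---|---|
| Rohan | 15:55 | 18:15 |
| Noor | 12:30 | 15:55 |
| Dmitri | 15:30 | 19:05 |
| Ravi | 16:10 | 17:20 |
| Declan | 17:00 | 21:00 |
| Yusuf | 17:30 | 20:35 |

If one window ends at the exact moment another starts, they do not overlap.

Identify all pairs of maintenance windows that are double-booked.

Sorted by start: Noor, Dmitri, Rohan, Ravi, Declan, Yusuf.
Dmitri starts before Noor ends → Noor and Dmitri overlap.
Rohan starts exactly when Noor ends (back-to-back, no overlap); Noor is clear from here.
Rohan starts before Dmitri ends → Dmitri and Rohan overlap.
Ravi starts before Dmitri ends → Dmitri and Ravi overlap.
Declan starts before Dmitri ends → Dmitri and Declan overlap.
Yusuf starts before Dmitri ends → Dmitri and Yusuf overlap.
Ravi starts before Rohan ends → Rohan and Ravi overlap.
Declan starts before Rohan ends → Rohan and Declan overlap.
Yusuf starts before Rohan ends → Rohan and Yusuf overlap.
Declan starts before Ravi ends → Ravi and Declan overlap.
Yusuf starts after Ravi ends.
Yusuf starts before Declan ends → Declan and Yusuf overlap.

Declan & Dmitri, Declan & Ravi, Declan & Rohan, Declan & Yusuf, Dmitri & Noor, Dmitri & Ravi, Dmitri & Rohan, Dmitri & Yusuf, Ravi & Rohan, Rohan & Yusuf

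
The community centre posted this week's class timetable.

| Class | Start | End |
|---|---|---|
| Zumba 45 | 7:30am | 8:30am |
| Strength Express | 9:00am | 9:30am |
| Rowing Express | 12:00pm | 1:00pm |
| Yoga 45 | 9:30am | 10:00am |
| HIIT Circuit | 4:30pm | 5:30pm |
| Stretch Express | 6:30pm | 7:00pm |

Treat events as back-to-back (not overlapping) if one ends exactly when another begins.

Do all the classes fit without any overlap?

Sorted by start: Zumba 45, Strength Express, Yoga 45, Rowing Express, HIIT Circuit, Stretch Express.
Strength Express starts after Zumba 45 ends; Zumba 45 is clear from here.
Yoga 45 starts exactly when Strength Express ends (back-to-back, no overlap); Strength Express is clear from here.
Rowing Express starts after Yoga 45 ends; Yoga 45 is clear from here.
HIIT Circuit starts after Rowing Express ends; Rowing Express is clear from here.
Stretch Express starts after HIIT Circuit ends.
Every pair is clear; the schedule has no overlaps.

Yes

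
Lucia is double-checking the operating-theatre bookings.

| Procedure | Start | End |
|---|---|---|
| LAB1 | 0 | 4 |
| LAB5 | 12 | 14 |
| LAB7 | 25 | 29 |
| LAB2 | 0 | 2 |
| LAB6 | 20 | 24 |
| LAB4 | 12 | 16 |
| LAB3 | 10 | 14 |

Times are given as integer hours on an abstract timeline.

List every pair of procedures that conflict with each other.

Two intervals overlap when each starts before the other ends.
Sorted by start: LAB1, LAB2, LAB3, LAB4, LAB5, LAB6, LAB7.
LAB2 starts before LAB1 ends → LAB1 and LAB2 overlap.
LAB3 starts after LAB1 ends; LAB1 is clear from here.
LAB3 starts after LAB2 ends; LAB2 is clear from here.
LAB4 starts before LAB3 ends → LAB3 and LAB4 overlap.
LAB5 starts before LAB3 ends → LAB3 and LAB5 overlap.
LAB6 starts after LAB3 ends; LAB3 is clear from here.
LAB5 starts before LAB4 ends → LAB4 and LAB5 overlap.
LAB6 starts after LAB4 ends; LAB4 is clear from here.
LAB6 starts after LAB5 ends; LAB5 is clear from here.
LAB7 starts after LAB6 ends.

LAB1 & LAB2, LAB3 & LAB4, LAB3 & LAB5, LAB4 & LAB5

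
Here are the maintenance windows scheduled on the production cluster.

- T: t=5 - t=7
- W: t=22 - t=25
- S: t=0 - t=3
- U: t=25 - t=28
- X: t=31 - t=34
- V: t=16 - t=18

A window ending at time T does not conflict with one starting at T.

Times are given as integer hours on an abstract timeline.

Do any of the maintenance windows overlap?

Sorted by start: S, T, V, W, U, X.
T starts after S ends; S is clear from here.
V starts after T ends; T is clear from here.
W starts after V ends; V is clear from here.
U starts exactly when W ends (back-to-back, no overlap); W is clear from here.
X starts after U ends.
Every pair is clear; the schedule has no overlaps.

No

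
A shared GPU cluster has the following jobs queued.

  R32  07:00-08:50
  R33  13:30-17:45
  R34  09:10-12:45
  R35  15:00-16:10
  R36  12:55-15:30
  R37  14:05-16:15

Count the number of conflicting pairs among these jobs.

Sorted by start: R32, R34, R36, R33, R37, R35.
R34 starts after R32 ends; R32 is clear from here.
R36 starts after R34 ends; R34 is clear from here.
R33 starts before R36 ends → R36 and R33 overlap.
R37 starts before R36 ends → R36 and R37 overlap.
R35 starts before R36 ends → R36 and R35 overlap.
R37 starts before R33 ends → R33 and R37 overlap.
R35 starts before R33 ends → R33 and R35 overlap.
R35 starts before R37 ends → R37 and R35 overlap.
Overlapping pairs: R33 & R35, R33 & R36, R33 & R37, R35 & R36, R35 & R37, R36 & R37 — 6 in total.

6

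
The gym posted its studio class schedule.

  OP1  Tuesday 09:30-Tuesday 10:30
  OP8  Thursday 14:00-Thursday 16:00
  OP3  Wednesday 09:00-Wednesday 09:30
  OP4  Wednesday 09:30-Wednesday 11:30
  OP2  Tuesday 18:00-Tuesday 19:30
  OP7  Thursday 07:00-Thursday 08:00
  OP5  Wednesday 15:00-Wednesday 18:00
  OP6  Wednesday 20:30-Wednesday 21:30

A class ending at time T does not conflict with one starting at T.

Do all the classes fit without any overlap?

Yes

Check each pair: they overlap iff neither finishes before the other starts.
Sorted by start: OP1, OP2, OP3, OP4, OP5, OP6, OP7, OP8.
OP2 starts after OP1 ends — done with OP1.
OP3 starts after OP2 ends — done with OP2.
OP4 starts exactly when OP3 ends (back-to-back, no overlap) — done with OP3.
OP5 starts after OP4 ends — done with OP4.
OP6 starts after OP5 ends — done with OP5.
OP7 starts after OP6 ends — done with OP6.
OP8 starts after OP7 ends.
Every pair is clear; the schedule has no overlaps.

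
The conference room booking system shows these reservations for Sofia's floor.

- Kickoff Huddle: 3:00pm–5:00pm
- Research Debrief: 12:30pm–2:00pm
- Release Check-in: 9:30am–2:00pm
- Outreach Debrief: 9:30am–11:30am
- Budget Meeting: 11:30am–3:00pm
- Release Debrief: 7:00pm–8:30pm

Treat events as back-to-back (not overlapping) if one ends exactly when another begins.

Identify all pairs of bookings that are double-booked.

Sorted by start: Release Check-in, Outreach Debrief, Budget Meeting, Research Debrief, Kickoff Huddle, Release Debrief.
Outreach Debrief starts before Release Check-in ends → Release Check-in and Outreach Debrief overlap.
Budget Meeting starts before Release Check-in ends → Release Check-in and Budget Meeting overlap.
Research Debrief starts before Release Check-in ends → Release Check-in and Research Debrief overlap.
Kickoff Huddle starts after Release Check-in ends — done with Release Check-in.
Budget Meeting starts exactly when Outreach Debrief ends (back-to-back, no overlap) — done with Outreach Debrief.
Research Debrief starts before Budget Meeting ends → Budget Meeting and Research Debrief overlap.
Kickoff Huddle starts exactly when Budget Meeting ends (back-to-back, no overlap) — done with Budget Meeting.
Kickoff Huddle starts after Research Debrief ends — done with Research Debrief.
Release Debrief starts after Kickoff Huddle ends.

Budget Meeting & Release Check-in, Budget Meeting & Research Debrief, Outreach Debrief & Release Check-in, Release Check-in & Research Debrief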